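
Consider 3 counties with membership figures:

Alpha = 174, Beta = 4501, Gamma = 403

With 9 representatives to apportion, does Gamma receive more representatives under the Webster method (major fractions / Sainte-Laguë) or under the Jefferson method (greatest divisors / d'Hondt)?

Webster

Webster: Alpha 0, Beta 8, Gamma 1.
Jefferson: Alpha 0, Beta 9, Gamma 0.
Gamma gets 1 under Webster and 0 under Jefferson.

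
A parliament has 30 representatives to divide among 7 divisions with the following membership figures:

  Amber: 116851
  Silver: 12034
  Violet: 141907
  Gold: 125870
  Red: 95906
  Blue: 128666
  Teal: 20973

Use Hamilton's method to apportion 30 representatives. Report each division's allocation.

Amber 5, Silver 1, Violet 7, Gold 6, Red 4, Blue 6, Teal 1

Standard divisor: 642207 ÷ 30 ≈ 21406.9.
Standard quotas: Amber 5.4586, Silver 0.5622, Violet 6.6290, Gold 5.8799, Red 4.4801, Blue 6.0105, Teal 0.9797.
Lower quotas: Amber 5, Silver 0, Violet 6, Gold 5, Red 4, Blue 6, Teal 0 (sum 26, leaving 4 seats).
Remainders in descending order: Teal 0.9797, Gold 0.8799, Violet 0.6290, Silver 0.5622, Red 0.4801, Amber 0.4586, Blue 0.0105.
Largest remainders: Teal, Gold, Violet, Silver receive the extra seats.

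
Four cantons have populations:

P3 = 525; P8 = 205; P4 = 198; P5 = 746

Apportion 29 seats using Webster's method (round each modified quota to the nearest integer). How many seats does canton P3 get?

9

Standard divisor 1674/29 ≈ 57.724; standard quotas: P3 9.095, P8 3.551, P4 3.430, P5 12.924.
Rounding to the nearest integer gives P3 9, P8 4, P4 3, P5 13 — total 29, matching the house size, so no adjustment is needed.
P3 receives 9.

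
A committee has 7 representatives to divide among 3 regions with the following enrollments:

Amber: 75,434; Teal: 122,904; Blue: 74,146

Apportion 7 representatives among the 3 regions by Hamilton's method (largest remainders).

Amber=2, Teal=3, Blue=2

The standard divisor is 272484/7 ≈ 38926.286.
Standard quotas: Amber 1.9379, Teal 3.1574, Blue 1.9048.
Lower quotas: Amber 1, Teal 3, Blue 1 (sum 5, leaving 2 seats).
Remainders in descending order: Amber 0.9379, Blue 0.9048, Teal 0.1574.
Largest remainders: Amber, Blue receive the extra seats.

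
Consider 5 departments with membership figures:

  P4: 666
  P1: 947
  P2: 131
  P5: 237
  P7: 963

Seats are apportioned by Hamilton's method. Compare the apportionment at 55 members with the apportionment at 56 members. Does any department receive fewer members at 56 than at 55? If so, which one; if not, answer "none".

P2

At 55 seats: P4 12, P1 18, P2 3, P5 4, P7 18.
At 56 seats: P4 13, P1 18, P2 2, P5 5, P7 18.
P2 drops from 3 to 2.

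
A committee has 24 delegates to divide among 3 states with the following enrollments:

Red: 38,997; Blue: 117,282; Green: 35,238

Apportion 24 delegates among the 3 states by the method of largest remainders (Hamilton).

Red: 5, Blue: 15, Green: 4

Standard divisor: 191517 ÷ 24 ≈ 7979.875.
Standard quotas: Red 4.8869, Blue 14.6972, Green 4.4159.
Lower quotas: Red 4, Blue 14, Green 4 (sum 22, leaving 2 seats).
Remainders in descending order: Red 0.8869, Blue 0.6972, Green 0.4159.
The surplus seats go to Red, Blue.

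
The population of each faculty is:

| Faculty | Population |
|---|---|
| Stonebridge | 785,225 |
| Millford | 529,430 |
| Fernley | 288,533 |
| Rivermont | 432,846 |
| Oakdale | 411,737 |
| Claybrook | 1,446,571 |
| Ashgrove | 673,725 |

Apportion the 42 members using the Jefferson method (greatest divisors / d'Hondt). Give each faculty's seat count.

Standard divisor 4568067/42 ≈ 108763.5; standard quotas: Stonebridge 7.220, Millford 4.868, Fernley 2.653, Rivermont 3.980, Oakdale 3.786, Claybrook 13.300, Ashgrove 6.194.
Rounding down gives 7, 4, 2, 3, 3, 13, 6 = 38 seats, so the divisor must be adjusted.
With modified divisor 100500: modified quotas Stonebridge 7.813, Millford 5.268, Fernley 2.871, Rivermont 4.307, Oakdale 4.097, Claybrook 14.394, Ashgrove 6.704.
Rounding down: Stonebridge 7, Millford 5, Fernley 2, Rivermont 4, Oakdale 4, Claybrook 14, Ashgrove 6 (total 42).

Stonebridge=7, Millford=5, Fernley=2, Rivermont=4, Oakdale=4, Claybrook=14, Ashgrove=6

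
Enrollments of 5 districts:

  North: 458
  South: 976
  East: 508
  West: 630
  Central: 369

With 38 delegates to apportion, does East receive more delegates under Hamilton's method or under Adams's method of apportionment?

Adams

Hamilton: North 6, South 13, East 6, West 8, Central 5.
Adams: North 6, South 12, East 7, West 8, Central 5.
East gets 6 under Hamilton and 7 under Adams.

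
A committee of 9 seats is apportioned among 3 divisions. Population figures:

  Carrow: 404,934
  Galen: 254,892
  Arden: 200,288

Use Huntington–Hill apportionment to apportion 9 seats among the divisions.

Carrow 4; Galen 3; Arden 2

With divisor 97303: modified quotas Carrow 4.162, Galen 2.620, Arden 2.058.
Geometric-mean thresholds: Carrow √(4·5)=4.472, Galen √(2·3)=2.449, Arden √(2·3)=2.449.
Each quota rounded against its threshold gives Carrow 4, Galen 3, Arden 2 (total 9).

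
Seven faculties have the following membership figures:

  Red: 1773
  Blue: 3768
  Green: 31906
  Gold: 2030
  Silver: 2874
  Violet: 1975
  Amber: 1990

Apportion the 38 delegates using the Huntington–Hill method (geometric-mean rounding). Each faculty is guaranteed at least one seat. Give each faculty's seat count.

Red 2; Blue 3; Green 25; Gold 2; Silver 2; Violet 2; Amber 2

With divisor 1253: modified quotas Red 1.415, Blue 3.007, Green 25.464, Gold 1.620, Silver 2.294, Violet 1.576, Amber 1.588.
Geometric-mean thresholds: Red √(1·2)=1.414, Blue √(3·4)=3.464, Green √(25·26)=25.495, Gold √(1·2)=1.414, Silver √(2·3)=2.449, Violet √(1·2)=1.414, Amber √(1·2)=1.414.
Each quota rounded against its threshold gives Red 2, Blue 3, Green 25, Gold 2, Silver 2, Violet 2, Amber 2 (total 38).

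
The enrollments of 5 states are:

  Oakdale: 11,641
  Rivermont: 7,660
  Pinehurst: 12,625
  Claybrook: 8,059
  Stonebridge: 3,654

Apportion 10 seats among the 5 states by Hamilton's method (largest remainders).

Total 43639; standard divisor 43639/10 ≈ 4363.9.
Standard quotas: Oakdale 2.6676, Rivermont 1.7553, Pinehurst 2.8931, Claybrook 1.8467, Stonebridge 0.8373.
Lower quotas: Oakdale 2, Rivermont 1, Pinehurst 2, Claybrook 1, Stonebridge 0 (sum 6, leaving 4 seats).
Remainders in descending order: Pinehurst 0.8931, Claybrook 0.8467, Stonebridge 0.8373, Rivermont 0.7553, Oakdale 0.6676.
Largest remainders: Pinehurst, Claybrook, Stonebridge, Rivermont receive the extra seats.

Oakdale: 2; Rivermont: 2; Pinehurst: 3; Claybrook: 2; Stonebridge: 1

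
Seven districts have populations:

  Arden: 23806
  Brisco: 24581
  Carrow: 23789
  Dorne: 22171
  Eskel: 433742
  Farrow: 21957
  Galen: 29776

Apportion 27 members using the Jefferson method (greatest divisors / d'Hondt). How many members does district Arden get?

1

Standard divisor 579822/27 ≈ 21474.889; standard quotas: Arden 1.109, Brisco 1.145, Carrow 1.108, Dorne 1.032, Eskel 20.198, Farrow 1.022, Galen 1.387.
Rounding down gives 1, 1, 1, 1, 20, 1, 1 = 26 seats, so the divisor must be adjusted.
With modified divisor 20200: modified quotas Arden 1.179, Brisco 1.217, Carrow 1.178, Dorne 1.098, Eskel 21.472, Farrow 1.087, Galen 1.474.
Rounding down: Arden 1, Brisco 1, Carrow 1, Dorne 1, Eskel 21, Farrow 1, Galen 1 (total 27).
Arden receives 1.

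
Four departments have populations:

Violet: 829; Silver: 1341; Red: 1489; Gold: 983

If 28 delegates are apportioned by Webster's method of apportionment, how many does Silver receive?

Standard divisor 4642/28 ≈ 165.786; standard quotas: Violet 5.000, Silver 8.089, Red 8.981, Gold 5.929.
Rounding to the nearest integer gives Violet 5, Silver 8, Red 9, Gold 6 — total 28, matching the house size, so no adjustment is needed.
Silver receives 8.

8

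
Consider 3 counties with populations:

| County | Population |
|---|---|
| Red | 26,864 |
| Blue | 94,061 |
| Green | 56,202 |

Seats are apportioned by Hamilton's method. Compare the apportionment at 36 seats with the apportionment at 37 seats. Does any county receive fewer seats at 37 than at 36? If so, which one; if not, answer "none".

At 36 seats: Red 6, Blue 19, Green 11.
At 37 seats: Red 5, Blue 20, Green 12.
Red drops from 6 to 5.

Red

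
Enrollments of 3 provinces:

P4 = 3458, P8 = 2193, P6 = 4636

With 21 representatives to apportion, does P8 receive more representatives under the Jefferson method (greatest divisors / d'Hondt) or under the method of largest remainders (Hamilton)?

Hamilton

Jefferson: P4 7, P8 4, P6 10.
Hamilton: P4 7, P8 5, P6 9.
P8 gets 4 under Jefferson and 5 under Hamilton.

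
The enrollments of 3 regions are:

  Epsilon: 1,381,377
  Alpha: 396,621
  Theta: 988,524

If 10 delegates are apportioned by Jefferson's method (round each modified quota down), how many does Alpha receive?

Standard divisor 2766522/10 ≈ 276652.2; standard quotas: Epsilon 4.993, Alpha 1.434, Theta 3.573.
Rounding down gives 4, 1, 3 = 8 seats, so the divisor must be adjusted.
With modified divisor 238700: modified quotas Epsilon 5.787, Alpha 1.662, Theta 4.141.
Rounding down: Epsilon 5, Alpha 1, Theta 4 (total 10).
Alpha receives 1.

1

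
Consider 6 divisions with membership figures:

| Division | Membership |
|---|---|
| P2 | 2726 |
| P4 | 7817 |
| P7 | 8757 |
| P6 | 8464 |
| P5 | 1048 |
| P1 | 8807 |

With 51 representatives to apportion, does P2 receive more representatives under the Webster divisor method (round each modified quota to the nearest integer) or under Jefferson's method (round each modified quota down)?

Webster

Webster: P2 4, P4 11, P7 12, P6 11, P5 1, P1 12.
Jefferson: P2 3, P4 11, P7 12, P6 12, P5 1, P1 12.
P2 gets 4 under Webster and 3 under Jefferson.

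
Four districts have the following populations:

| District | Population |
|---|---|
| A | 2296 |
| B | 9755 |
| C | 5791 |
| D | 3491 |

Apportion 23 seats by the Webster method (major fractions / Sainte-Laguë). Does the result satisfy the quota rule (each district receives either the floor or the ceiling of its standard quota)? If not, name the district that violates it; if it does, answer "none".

none

Standard quotas: A 2.475, B 10.517, C 6.244, D 3.764.
Webster allocation: A 2, B 11, C 6, D 4.
Every allocation lies between the lower and upper quota.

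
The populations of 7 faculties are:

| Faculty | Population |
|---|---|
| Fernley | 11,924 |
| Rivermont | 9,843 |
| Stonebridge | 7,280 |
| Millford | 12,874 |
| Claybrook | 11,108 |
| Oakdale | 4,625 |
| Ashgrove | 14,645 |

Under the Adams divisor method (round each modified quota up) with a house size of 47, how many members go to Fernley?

Standard divisor 72299/47 ≈ 1538.277; standard quotas: Fernley 7.752, Rivermont 6.399, Stonebridge 4.733, Millford 8.369, Claybrook 7.221, Oakdale 3.007, Ashgrove 9.520.
Rounding up gives 8, 7, 5, 9, 8, 4, 10 = 51 seats, so the divisor must be adjusted.
With modified divisor 1634: modified quotas Fernley 7.297, Rivermont 6.024, Stonebridge 4.455, Millford 7.879, Claybrook 6.798, Oakdale 2.830, Ashgrove 8.963.
Rounding up: Fernley 8, Rivermont 7, Stonebridge 5, Millford 8, Claybrook 7, Oakdale 3, Ashgrove 9 (total 47).
Fernley receives 8.

8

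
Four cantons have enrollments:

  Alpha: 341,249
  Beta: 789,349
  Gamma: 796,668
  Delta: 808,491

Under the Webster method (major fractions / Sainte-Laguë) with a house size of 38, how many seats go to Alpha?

5

Standard divisor 2735757/38 ≈ 71993.605; standard quotas: Alpha 4.740, Beta 10.964, Gamma 11.066, Delta 11.230.
Rounding to the nearest integer gives Alpha 5, Beta 11, Gamma 11, Delta 11 — total 38, matching the house size, so no adjustment is needed.
Alpha receives 5.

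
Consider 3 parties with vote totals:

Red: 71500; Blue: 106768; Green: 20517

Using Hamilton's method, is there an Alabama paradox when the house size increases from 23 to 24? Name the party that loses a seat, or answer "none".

Green

At 23 seats: Red 8, Blue 12, Green 3.
At 24 seats: Red 9, Blue 13, Green 2.
Green drops from 3 to 2.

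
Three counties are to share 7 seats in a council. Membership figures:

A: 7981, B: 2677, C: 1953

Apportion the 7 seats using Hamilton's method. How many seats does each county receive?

Total 12611; standard divisor 12611/7 ≈ 1801.571.
Standard quotas: A 4.4300, B 1.4859, C 1.0841.
Lower quotas: A 4, B 1, C 1 (sum 6, leaving 1 seat).
Remainders in descending order: B 0.4859, A 0.4300, C 0.0841.
The surplus seat goes to B.

A: 4, B: 2, C: 1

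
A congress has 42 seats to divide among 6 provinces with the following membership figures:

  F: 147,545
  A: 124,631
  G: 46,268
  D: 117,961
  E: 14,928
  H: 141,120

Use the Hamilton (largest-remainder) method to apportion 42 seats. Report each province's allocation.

F: 11; A: 9; G: 3; D: 8; E: 1; H: 10

The standard divisor is 592453/42 ≈ 14106.024.
Standard quotas: F 10.4597, A 8.8353, G 3.2800, D 8.3625, E 1.0583, H 10.0042.
Lower quotas: F 10, A 8, G 3, D 8, E 1, H 10 (sum 40, leaving 2 seats).
Remainders in descending order: A 0.8353, F 0.4597, D 0.3625, G 0.2800, E 0.0583, H 0.0042.
Largest remainders: A, F receive the extra seats.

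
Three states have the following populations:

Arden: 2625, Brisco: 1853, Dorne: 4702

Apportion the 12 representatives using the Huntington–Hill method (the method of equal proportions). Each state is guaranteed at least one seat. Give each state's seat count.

With divisor 757: modified quotas Arden 3.468, Brisco 2.448, Dorne 6.211.
Geometric-mean thresholds: Arden √(3·4)=3.464, Brisco √(2·3)=2.449, Dorne √(6·7)=6.481.
Each quota rounded against its threshold gives Arden 4, Brisco 2, Dorne 6 (total 12).

Arden 4, Brisco 2, Dorne 6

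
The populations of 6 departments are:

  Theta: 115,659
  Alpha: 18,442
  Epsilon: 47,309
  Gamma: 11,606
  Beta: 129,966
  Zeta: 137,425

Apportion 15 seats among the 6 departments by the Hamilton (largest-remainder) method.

Theta: 4; Alpha: 1; Epsilon: 2; Gamma: 0; Beta: 4; Zeta: 4

Standard divisor: 460407 ÷ 15 ≈ 30693.8.
Standard quotas: Theta 3.7682, Alpha 0.6008, Epsilon 1.5413, Gamma 0.3781, Beta 4.2343, Zeta 4.4773.
Lower quotas: Theta 3, Alpha 0, Epsilon 1, Gamma 0, Beta 4, Zeta 4 (sum 12, leaving 3 seats).
Remainders in descending order: Theta 0.7682, Alpha 0.6008, Epsilon 0.5413, Zeta 0.4773, Gamma 0.3781, Beta 0.2343.
The surplus seats go to Theta, Alpha, Epsilon.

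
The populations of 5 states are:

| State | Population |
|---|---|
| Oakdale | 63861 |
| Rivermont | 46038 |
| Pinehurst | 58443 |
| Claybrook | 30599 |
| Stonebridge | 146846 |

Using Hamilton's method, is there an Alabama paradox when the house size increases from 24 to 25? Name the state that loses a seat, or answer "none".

none

At 24 seats: Oakdale 5, Rivermont 3, Pinehurst 4, Claybrook 2, Stonebridge 10.
At 25 seats: Oakdale 5, Rivermont 3, Pinehurst 4, Claybrook 2, Stonebridge 11.
No state's allocation decreased.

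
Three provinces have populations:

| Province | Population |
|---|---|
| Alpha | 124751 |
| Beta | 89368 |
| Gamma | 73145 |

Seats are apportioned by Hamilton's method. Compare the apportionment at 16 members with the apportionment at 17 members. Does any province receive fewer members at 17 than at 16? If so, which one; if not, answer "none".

At 16 seats: Alpha 7, Beta 5, Gamma 4.
At 17 seats: Alpha 8, Beta 5, Gamma 4.
No province's allocation decreased.

none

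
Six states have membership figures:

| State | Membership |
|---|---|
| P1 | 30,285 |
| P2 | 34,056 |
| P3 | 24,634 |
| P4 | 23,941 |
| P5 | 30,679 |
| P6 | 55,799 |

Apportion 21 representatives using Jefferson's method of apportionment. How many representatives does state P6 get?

Standard divisor 199394/21 ≈ 9494.952; standard quotas: P1 3.190, P2 3.587, P3 2.594, P4 2.521, P5 3.231, P6 5.877.
Rounding down gives 3, 3, 2, 2, 3, 5 = 18 seats, so the divisor must be adjusted.
With modified divisor 8100: modified quotas P1 3.739, P2 4.204, P3 3.041, P4 2.956, P5 3.788, P6 6.889.
Rounding down: P1 3, P2 4, P3 3, P4 2, P5 3, P6 6 (total 21).
P6 receives 6.

6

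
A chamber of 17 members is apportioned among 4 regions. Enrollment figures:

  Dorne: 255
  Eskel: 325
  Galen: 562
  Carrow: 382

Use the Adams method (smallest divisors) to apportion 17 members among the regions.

Dorne=3, Eskel=4, Galen=6, Carrow=4

Standard divisor 1524/17 ≈ 89.647; standard quotas: Dorne 2.844, Eskel 3.625, Galen 6.269, Carrow 4.261.
Rounding up gives 3, 4, 7, 5 = 19 seats, so the divisor must be adjusted.
With modified divisor 100: modified quotas Dorne 2.550, Eskel 3.250, Galen 5.620, Carrow 3.820.
Rounding up: Dorne 3, Eskel 4, Galen 6, Carrow 4 (total 17).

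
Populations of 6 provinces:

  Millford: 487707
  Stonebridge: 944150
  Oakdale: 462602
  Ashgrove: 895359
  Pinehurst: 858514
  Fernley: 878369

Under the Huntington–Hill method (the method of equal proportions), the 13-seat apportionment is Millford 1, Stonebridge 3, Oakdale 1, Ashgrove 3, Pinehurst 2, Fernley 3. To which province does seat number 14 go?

Priority for the next seat is population ÷ (√(s·(s+1))).
Priorities: Millford 344860.927, Stonebridge 272552.628, Oakdale 327109.011, Ashgrove 258467.880, Pinehurst 350486.873, Fernley 253563.289.
Highest priority: Pinehurst.

Pinehurst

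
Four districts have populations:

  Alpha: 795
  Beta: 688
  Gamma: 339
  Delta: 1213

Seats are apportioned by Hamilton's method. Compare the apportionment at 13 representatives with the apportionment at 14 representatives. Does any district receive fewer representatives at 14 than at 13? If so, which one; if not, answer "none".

At 13 seats: Alpha 3, Beta 3, Gamma 2, Delta 5.
At 14 seats: Alpha 4, Beta 3, Gamma 1, Delta 6.
Gamma drops from 2 to 1.

Gamma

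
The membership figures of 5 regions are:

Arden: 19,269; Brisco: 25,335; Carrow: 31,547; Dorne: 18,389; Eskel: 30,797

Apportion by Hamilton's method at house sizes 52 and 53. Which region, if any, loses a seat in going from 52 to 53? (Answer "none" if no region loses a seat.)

At 52 seats: Arden 8, Brisco 10, Carrow 13, Dorne 8, Eskel 13.
At 53 seats: Arden 8, Brisco 11, Carrow 13, Dorne 8, Eskel 13.
No region's allocation decreased.

none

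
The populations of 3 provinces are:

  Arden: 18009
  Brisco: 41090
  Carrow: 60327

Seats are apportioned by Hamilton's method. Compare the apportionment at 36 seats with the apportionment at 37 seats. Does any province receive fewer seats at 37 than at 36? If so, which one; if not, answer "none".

At 36 seats: Arden 6, Brisco 12, Carrow 18.
At 37 seats: Arden 5, Brisco 13, Carrow 19.
Arden drops from 6 to 5.

Arden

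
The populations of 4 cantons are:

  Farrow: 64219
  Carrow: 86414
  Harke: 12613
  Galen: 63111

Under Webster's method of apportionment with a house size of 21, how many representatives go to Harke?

1

Standard divisor 226357/21 ≈ 10778.905; standard quotas: Farrow 5.958, Carrow 8.017, Harke 1.170, Galen 5.855.
Rounding to the nearest integer gives Farrow 6, Carrow 8, Harke 1, Galen 6 — total 21, matching the house size, so no adjustment is needed.
Harke receives 1.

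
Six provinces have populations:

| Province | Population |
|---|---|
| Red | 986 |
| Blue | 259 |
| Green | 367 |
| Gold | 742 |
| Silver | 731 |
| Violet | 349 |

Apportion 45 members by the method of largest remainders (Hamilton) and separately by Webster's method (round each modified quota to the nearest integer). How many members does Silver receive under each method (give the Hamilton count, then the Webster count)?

10 and 9

Hamilton: Red 13, Blue 3, Green 5, Gold 10, Silver 10, Violet 4.
Webster: Red 13, Blue 3, Green 5, Gold 10, Silver 9, Violet 5.
Silver gets 10 under Hamilton and 9 under Webster.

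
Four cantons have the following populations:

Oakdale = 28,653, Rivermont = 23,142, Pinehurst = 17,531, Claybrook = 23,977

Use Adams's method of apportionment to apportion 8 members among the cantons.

Oakdale 2; Rivermont 2; Pinehurst 2; Claybrook 2

Standard divisor 93303/8 ≈ 11662.875; standard quotas: Oakdale 2.457, Rivermont 1.984, Pinehurst 1.503, Claybrook 2.056.
Rounding up gives 3, 2, 2, 3 = 10 seats, so the divisor must be adjusted.
With modified divisor 15900: modified quotas Oakdale 1.802, Rivermont 1.455, Pinehurst 1.103, Claybrook 1.508.
Rounding up: Oakdale 2, Rivermont 2, Pinehurst 2, Claybrook 2 (total 8).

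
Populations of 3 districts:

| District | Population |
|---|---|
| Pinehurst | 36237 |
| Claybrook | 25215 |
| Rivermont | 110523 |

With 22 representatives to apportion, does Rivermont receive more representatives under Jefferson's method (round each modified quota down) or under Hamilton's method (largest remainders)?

Jefferson

Jefferson: Pinehurst 4, Claybrook 3, Rivermont 15.
Hamilton: Pinehurst 5, Claybrook 3, Rivermont 14.
Rivermont gets 15 under Jefferson and 14 under Hamilton.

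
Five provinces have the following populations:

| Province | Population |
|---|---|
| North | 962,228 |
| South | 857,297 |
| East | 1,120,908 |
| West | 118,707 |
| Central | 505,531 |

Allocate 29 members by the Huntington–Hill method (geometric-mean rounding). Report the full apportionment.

With divisor 123369: modified quotas North 7.800, South 6.949, East 9.086, West 0.962, Central 4.098.
Geometric-mean thresholds: North √(7·8)=7.483, South √(6·7)=6.481, East √(9·10)=9.487, West (min 1), Central √(4·5)=4.472.
Each quota rounded against its threshold gives North 8, South 7, East 9, West 1, Central 4 (total 29).

North 8, South 7, East 9, West 1, Central 4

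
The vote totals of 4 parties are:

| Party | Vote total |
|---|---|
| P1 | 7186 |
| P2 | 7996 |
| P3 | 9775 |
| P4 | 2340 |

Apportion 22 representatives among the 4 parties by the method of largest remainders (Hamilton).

P1=6, P2=6, P3=8, P4=2

Standard divisor: 27297 ÷ 22 ≈ 1240.773.
Standard quotas: P1 5.7916, P2 6.4444, P3 7.8782, P4 1.8859.
Lower quotas: P1 5, P2 6, P3 7, P4 1 (sum 19, leaving 3 seats).
Remainders in descending order: P4 0.8859, P3 0.8782, P1 0.7916, P2 0.4444.
The surplus seats go to P4, P3, P1.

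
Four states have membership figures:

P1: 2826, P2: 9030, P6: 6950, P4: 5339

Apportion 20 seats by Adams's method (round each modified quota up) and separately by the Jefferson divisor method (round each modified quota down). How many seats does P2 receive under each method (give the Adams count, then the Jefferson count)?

7 and 8

Adams: P1 3, P2 7, P6 6, P4 4.
Jefferson: P1 2, P2 8, P6 6, P4 4.
P2 gets 7 under Adams and 8 under Jefferson.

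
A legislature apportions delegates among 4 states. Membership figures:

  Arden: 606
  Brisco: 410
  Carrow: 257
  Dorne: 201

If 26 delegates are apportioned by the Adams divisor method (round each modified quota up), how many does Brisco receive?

Standard divisor 1474/26 ≈ 56.692; standard quotas: Arden 10.689, Brisco 7.232, Carrow 4.533, Dorne 3.545.
Rounding up gives 11, 8, 5, 4 = 28 seats, so the divisor must be adjusted.
With modified divisor 62: modified quotas Arden 9.774, Brisco 6.613, Carrow 4.145, Dorne 3.242.
Rounding up: Arden 10, Brisco 7, Carrow 5, Dorne 4 (total 26).
Brisco receives 7.

7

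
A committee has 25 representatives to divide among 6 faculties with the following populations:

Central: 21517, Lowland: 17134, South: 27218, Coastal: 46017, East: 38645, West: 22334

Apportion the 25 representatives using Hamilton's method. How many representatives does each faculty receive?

Central=3, Lowland=2, South=4, Coastal=7, East=6, West=3

Total 172865; standard divisor 172865/25 ≈ 6914.6.
Standard quotas: Central 3.1118, Lowland 2.4779, South 3.9363, Coastal 6.6550, East 5.5889, West 3.2300.
Lower quotas: Central 3, Lowland 2, South 3, Coastal 6, East 5, West 3 (sum 22, leaving 3 seats).
Remainders in descending order: South 0.9363, Coastal 0.6550, East 0.5889, Lowland 0.4779, West 0.2300, Central 0.1118.
Largest remainders: South, Coastal, East receive the extra seats.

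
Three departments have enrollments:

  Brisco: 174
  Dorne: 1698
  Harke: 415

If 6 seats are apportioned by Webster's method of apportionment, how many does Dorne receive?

5

Standard divisor 2287/6 ≈ 381.167; standard quotas: Brisco 0.456, Dorne 4.455, Harke 1.089.
Rounding to the nearest integer gives 0, 4, 1 = 5 seats, so the divisor must be adjusted.
With modified divisor 363: modified quotas Brisco 0.479, Dorne 4.678, Harke 1.143.
Rounding to the nearest integer: Brisco 0, Dorne 5, Harke 1 (total 6).
Dorne receives 5.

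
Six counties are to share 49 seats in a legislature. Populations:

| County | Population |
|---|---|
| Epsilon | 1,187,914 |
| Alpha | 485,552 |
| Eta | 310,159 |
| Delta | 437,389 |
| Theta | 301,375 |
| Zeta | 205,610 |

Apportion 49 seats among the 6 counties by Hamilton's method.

Epsilon: 20; Alpha: 8; Eta: 5; Delta: 7; Theta: 5; Zeta: 4

Standard divisor: 2927999 ÷ 49 ≈ 59755.082.
Standard quotas: Epsilon 19.8797, Alpha 8.1257, Eta 5.1905, Delta 7.3197, Theta 5.0435, Zeta 3.4409.
Lower quotas: Epsilon 19, Alpha 8, Eta 5, Delta 7, Theta 5, Zeta 3 (sum 47, leaving 2 seats).
Remainders in descending order: Epsilon 0.8797, Zeta 0.4409, Delta 0.3197, Eta 0.1905, Alpha 0.1257, Theta 0.0435.
Largest remainders: Epsilon, Zeta receive the extra seats.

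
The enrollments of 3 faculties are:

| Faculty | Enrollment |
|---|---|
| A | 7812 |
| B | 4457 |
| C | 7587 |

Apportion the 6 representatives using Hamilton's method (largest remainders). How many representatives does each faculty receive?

A: 3, B: 1, C: 2

The standard divisor is 19856/6 ≈ 3309.333.
Standard quotas: A 2.3606, B 1.3468, C 2.2926.
Lower quotas: A 2, B 1, C 2 (sum 5, leaving 1 seat).
Remainders in descending order: A 0.3606, B 0.3468, C 0.2926.
The surplus seat goes to A.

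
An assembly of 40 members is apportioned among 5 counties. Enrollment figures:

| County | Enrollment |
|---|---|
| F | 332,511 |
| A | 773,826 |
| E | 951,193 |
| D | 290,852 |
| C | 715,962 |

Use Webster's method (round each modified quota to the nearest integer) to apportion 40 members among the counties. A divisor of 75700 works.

F 4; A 10; E 13; D 4; C 9

With modified divisor 75700: modified quotas F 4.392, A 10.222, E 12.565, D 3.842, C 9.458.
Rounding to the nearest integer: F 4, A 10, E 13, D 4, C 9 (total 40).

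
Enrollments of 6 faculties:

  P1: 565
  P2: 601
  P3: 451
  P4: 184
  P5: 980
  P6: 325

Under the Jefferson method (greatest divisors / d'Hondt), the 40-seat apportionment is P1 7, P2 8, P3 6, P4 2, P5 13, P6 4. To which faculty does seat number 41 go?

P1

Priority for the next seat is population ÷ (current seats + 1).
Priorities: P1 70.625, P2 66.778, P3 64.429, P4 61.333, P5 70.000, P6 65.000.
Highest priority: P1.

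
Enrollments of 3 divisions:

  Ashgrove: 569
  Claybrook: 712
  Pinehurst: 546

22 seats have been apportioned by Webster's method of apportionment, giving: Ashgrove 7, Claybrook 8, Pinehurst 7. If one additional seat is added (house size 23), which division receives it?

Claybrook

Priority for the next seat is population ÷ (current seats + 0.5).
Priorities: Ashgrove 75.867, Claybrook 83.765, Pinehurst 72.800.
Highest priority: Claybrook.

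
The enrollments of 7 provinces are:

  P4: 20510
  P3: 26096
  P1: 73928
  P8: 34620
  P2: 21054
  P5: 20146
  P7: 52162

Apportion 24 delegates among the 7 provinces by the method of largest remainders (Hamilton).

Standard divisor: 248516 ÷ 24 ≈ 10354.833.
Standard quotas: P4 1.9807, P3 2.5202, P1 7.1395, P8 3.3434, P2 2.0333, P5 1.9456, P7 5.0375.
Lower quotas: P4 1, P3 2, P1 7, P8 3, P2 2, P5 1, P7 5 (sum 21, leaving 3 seats).
Remainders in descending order: P4 0.9807, P5 0.9456, P3 0.5202, P8 0.3434, P1 0.1395, P7 0.0375, P2 0.0333.
The surplus seats go to P4, P5, P3.

P4=2; P3=3; P1=7; P8=3; P2=2; P5=2; P7=5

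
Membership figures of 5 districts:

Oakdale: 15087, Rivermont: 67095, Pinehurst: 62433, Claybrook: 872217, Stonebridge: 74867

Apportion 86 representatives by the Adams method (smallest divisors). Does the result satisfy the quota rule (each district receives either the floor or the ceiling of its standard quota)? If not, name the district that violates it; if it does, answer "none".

Claybrook

Standard quotas: Oakdale 1.188, Rivermont 5.285, Pinehurst 4.918, Claybrook 68.710, Stonebridge 5.898.
Adams allocation: Oakdale 2, Rivermont 6, Pinehurst 5, Claybrook 67, Stonebridge 6.
Claybrook has quota 68.710 (lower 68, upper 69) but receives 67 — outside the quota interval.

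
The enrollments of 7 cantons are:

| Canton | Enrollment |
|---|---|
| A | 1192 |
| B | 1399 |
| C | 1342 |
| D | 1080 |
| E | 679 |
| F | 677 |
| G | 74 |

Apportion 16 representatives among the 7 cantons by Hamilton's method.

The standard divisor is 6443/16 ≈ 402.688.
Standard quotas: A 2.960, B 3.474, C 3.333, D 2.682, E 1.686, F 1.681, G 0.184.
Lower quotas: A 2, B 3, C 3, D 2, E 1, F 1, G 0 (sum 12, leaving 4 seats).
Remainders in descending order: A 0.960, E 0.686, D 0.682, F 0.681, B 0.474, C 0.333, G 0.184.
Largest remainders: A, E, D, F receive the extra seats.

A=3, B=3, C=3, D=3, E=2, F=2, G=0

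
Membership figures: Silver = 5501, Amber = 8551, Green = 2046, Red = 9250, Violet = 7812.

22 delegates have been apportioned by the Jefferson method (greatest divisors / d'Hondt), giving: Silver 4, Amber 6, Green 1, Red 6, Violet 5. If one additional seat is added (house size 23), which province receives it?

Red

Priority for the next seat is population ÷ (current seats + 1).
Priorities: Silver 1100.200, Amber 1221.571, Green 1023.000, Red 1321.429, Violet 1302.000.
Highest priority: Red.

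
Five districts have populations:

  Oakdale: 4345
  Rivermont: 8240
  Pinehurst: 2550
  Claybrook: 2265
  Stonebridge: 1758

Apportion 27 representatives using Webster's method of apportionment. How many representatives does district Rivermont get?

12

Standard divisor 19158/27 ≈ 709.556; standard quotas: Oakdale 6.124, Rivermont 11.613, Pinehurst 3.594, Claybrook 3.192, Stonebridge 2.478.
Rounding to the nearest integer gives Oakdale 6, Rivermont 12, Pinehurst 4, Claybrook 3, Stonebridge 2 — total 27, matching the house size, so no adjustment is needed.
Rivermont receives 12.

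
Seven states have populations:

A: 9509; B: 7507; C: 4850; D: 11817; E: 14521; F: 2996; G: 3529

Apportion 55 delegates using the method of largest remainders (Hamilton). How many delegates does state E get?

15

The standard divisor is 54729/55 ≈ 995.073.
Standard quotas: A 9.5561, B 7.5442, C 4.8740, D 11.8755, E 14.5929, F 3.0108, G 3.5465.
Lower quotas: A 9, B 7, C 4, D 11, E 14, F 3, G 3 (sum 51, leaving 4 seats).
Remainders in descending order: D 0.8755, C 0.8740, E 0.5929, A 0.5561, G 0.5465, B 0.5442, F 0.0108.
The surplus seats go to D, C, E, A.
E receives 15.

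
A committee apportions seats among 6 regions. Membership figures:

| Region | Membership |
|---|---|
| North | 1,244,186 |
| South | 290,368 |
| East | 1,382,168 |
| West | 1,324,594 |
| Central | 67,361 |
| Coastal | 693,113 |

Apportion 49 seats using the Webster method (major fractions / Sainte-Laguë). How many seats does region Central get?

Standard divisor 5001790/49 ≈ 102077.347; standard quotas: North 12.189, South 2.845, East 13.540, West 12.976, Central 0.660, Coastal 6.790.
Rounding to the nearest integer gives 12, 3, 14, 13, 1, 7 = 50 seats, so the divisor must be adjusted.
With modified divisor 104200: modified quotas North 11.940, South 2.787, East 13.265, West 12.712, Central 0.646, Coastal 6.652.
Rounding to the nearest integer: North 12, South 3, East 13, West 13, Central 1, Coastal 7 (total 49).
Central receives 1.

1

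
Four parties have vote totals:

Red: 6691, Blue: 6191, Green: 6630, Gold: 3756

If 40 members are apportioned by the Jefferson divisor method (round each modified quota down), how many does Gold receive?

Standard divisor 23268/40 ≈ 581.7; standard quotas: Red 11.502, Blue 10.643, Green 11.398, Gold 6.457.
Rounding down gives 11, 10, 11, 6 = 38 seats, so the divisor must be adjusted.
With modified divisor 555: modified quotas Red 12.056, Blue 11.155, Green 11.946, Gold 6.768.
Rounding down: Red 12, Blue 11, Green 11, Gold 6 (total 40).
Gold receives 6.

6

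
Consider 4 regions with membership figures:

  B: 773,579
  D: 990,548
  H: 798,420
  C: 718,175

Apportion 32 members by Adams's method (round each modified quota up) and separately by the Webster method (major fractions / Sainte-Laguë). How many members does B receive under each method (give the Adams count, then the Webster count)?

8 and 7

Adams: B 8, D 9, H 8, C 7.
Webster: B 7, D 10, H 8, C 7.
B gets 8 under Adams and 7 under Webster.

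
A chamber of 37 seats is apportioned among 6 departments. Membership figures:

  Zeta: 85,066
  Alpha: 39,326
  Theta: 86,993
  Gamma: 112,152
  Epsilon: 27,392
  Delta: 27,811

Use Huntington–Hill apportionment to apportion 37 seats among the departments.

Zeta=8, Alpha=4, Theta=8, Gamma=11, Epsilon=3, Delta=3

With divisor 10473: modified quotas Zeta 8.122, Alpha 3.755, Theta 8.306, Gamma 10.709, Epsilon 2.615, Delta 2.655.
Geometric-mean thresholds: Zeta √(8·9)=8.485, Alpha √(3·4)=3.464, Theta √(8·9)=8.485, Gamma √(10·11)=10.488, Epsilon √(2·3)=2.449, Delta √(2·3)=2.449.
Each quota rounded against its threshold gives Zeta 8, Alpha 4, Theta 8, Gamma 11, Epsilon 3, Delta 3 (total 37).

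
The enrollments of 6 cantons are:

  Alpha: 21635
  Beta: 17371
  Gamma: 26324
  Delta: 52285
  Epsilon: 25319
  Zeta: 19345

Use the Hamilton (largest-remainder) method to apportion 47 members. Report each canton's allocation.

Alpha 6; Beta 5; Gamma 8; Delta 15; Epsilon 7; Zeta 6

The standard divisor is 162279/47 ≈ 3452.745.
Standard quotas: Alpha 6.2660, Beta 5.0311, Gamma 7.6241, Delta 15.1430, Epsilon 7.3330, Zeta 5.6028.
Lower quotas: Alpha 6, Beta 5, Gamma 7, Delta 15, Epsilon 7, Zeta 5 (sum 45, leaving 2 seats).
Remainders in descending order: Gamma 0.6241, Zeta 0.6028, Epsilon 0.3330, Alpha 0.2660, Delta 0.1430, Beta 0.0311.
Largest remainders: Gamma, Zeta receive the extra seats.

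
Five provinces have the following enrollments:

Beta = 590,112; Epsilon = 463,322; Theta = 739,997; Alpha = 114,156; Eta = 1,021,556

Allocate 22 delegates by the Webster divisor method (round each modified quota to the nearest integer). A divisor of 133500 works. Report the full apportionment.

With modified divisor 133500: modified quotas Beta 4.420, Epsilon 3.471, Theta 5.543, Alpha 0.855, Eta 7.652.
Rounding to the nearest integer: Beta 4, Epsilon 3, Theta 6, Alpha 1, Eta 8 (total 22).

Beta: 4; Epsilon: 3; Theta: 6; Alpha: 1; Eta: 8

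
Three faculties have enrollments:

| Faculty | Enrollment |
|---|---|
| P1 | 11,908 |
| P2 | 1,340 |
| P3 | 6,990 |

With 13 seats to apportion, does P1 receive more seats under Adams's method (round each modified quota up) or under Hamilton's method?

Adams: P1 7, P2 1, P3 5.
Hamilton: P1 8, P2 1, P3 4.
P1 gets 7 under Adams and 8 under Hamilton.

Hamilton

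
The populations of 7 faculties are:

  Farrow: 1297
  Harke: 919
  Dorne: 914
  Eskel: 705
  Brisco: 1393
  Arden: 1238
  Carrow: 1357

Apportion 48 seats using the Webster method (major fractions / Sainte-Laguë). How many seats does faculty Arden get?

Standard divisor 7823/48 ≈ 162.979; standard quotas: Farrow 7.958, Harke 5.639, Dorne 5.608, Eskel 4.326, Brisco 8.547, Arden 7.596, Carrow 8.326.
Rounding to the nearest integer gives 8, 6, 6, 4, 9, 8, 8 = 49 seats, so the divisor must be adjusted.
With modified divisor 164.5: modified quotas Farrow 7.884, Harke 5.587, Dorne 5.556, Eskel 4.286, Brisco 8.468, Arden 7.526, Carrow 8.249.
Rounding to the nearest integer: Farrow 8, Harke 6, Dorne 6, Eskel 4, Brisco 8, Arden 8, Carrow 8 (total 48).
Arden receives 8.

8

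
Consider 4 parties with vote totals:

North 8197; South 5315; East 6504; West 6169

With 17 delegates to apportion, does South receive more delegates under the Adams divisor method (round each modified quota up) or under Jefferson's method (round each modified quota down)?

Adams

Adams: North 5, South 4, East 4, West 4.
Jefferson: North 6, South 3, East 4, West 4.
South gets 4 under Adams and 3 under Jefferson.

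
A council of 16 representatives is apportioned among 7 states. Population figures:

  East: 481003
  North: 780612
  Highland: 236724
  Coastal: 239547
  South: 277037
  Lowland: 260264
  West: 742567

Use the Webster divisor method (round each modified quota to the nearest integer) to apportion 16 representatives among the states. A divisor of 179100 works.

East 3; North 4; Highland 1; Coastal 1; South 2; Lowland 1; West 4

With modified divisor 179100: modified quotas East 2.686, North 4.359, Highland 1.322, Coastal 1.338, South 1.547, Lowland 1.453, West 4.146.
Rounding to the nearest integer: East 3, North 4, Highland 1, Coastal 1, South 2, Lowland 1, West 4 (total 16).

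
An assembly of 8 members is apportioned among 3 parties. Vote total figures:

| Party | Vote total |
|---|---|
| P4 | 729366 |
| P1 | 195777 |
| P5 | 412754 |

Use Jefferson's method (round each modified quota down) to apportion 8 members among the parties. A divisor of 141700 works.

With modified divisor 141700: modified quotas P4 5.147, P1 1.382, P5 2.913.
Rounding down: P4 5, P1 1, P5 2 (total 8).

P4 5, P1 1, P5 2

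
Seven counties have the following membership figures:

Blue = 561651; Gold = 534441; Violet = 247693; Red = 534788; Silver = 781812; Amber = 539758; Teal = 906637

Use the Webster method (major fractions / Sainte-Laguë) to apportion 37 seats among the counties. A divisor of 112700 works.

Blue 5, Gold 5, Violet 2, Red 5, Silver 7, Amber 5, Teal 8

With modified divisor 112700: modified quotas Blue 4.984, Gold 4.742, Violet 2.198, Red 4.745, Silver 6.937, Amber 4.789, Teal 8.045.
Rounding to the nearest integer: Blue 5, Gold 5, Violet 2, Red 5, Silver 7, Amber 5, Teal 8 (total 37).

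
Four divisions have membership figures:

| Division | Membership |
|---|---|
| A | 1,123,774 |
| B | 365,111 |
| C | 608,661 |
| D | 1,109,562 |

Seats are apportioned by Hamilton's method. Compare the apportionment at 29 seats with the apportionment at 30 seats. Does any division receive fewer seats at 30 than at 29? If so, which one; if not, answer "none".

none

At 29 seats: A 10, B 3, C 6, D 10.
At 30 seats: A 11, B 3, C 6, D 10.
No division's allocation decreased.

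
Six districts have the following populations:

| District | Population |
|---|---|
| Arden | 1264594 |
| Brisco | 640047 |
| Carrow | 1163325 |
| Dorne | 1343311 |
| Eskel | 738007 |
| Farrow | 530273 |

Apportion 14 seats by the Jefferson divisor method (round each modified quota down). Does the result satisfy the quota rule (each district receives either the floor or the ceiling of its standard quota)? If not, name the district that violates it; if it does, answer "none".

Standard quotas: Arden 3.117, Brisco 1.578, Carrow 2.868, Dorne 3.311, Eskel 1.819, Farrow 1.307.
Jefferson allocation: Arden 3, Brisco 1, Carrow 3, Dorne 4, Eskel 2, Farrow 1.
Every allocation lies between the lower and upper quota.

none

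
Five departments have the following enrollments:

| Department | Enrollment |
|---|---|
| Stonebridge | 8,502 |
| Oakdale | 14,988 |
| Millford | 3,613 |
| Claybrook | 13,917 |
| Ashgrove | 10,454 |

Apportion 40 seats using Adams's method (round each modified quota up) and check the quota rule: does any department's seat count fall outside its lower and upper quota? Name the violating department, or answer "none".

none

Standard quotas: Stonebridge 6.607, Oakdale 11.647, Millford 2.808, Claybrook 10.815, Ashgrove 8.124.
Adams allocation: Stonebridge 7, Oakdale 11, Millford 3, Claybrook 11, Ashgrove 8.
Every allocation lies between the lower and upper quota.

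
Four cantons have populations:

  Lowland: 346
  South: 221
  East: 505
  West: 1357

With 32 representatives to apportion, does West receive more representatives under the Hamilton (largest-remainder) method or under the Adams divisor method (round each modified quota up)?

Hamilton

Hamilton: Lowland 4, South 3, East 7, West 18.
Adams: Lowland 5, South 3, East 7, West 17.
West gets 18 under Hamilton and 17 under Adams.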